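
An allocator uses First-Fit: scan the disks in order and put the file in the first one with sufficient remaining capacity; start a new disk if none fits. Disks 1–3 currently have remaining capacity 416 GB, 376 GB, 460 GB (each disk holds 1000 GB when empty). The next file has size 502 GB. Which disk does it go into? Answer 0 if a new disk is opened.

0

No disk has ≥ 502 GB free, so a new disk is opened.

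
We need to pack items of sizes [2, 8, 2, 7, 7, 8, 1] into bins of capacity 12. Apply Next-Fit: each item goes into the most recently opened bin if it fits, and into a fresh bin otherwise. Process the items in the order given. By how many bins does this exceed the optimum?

Next-Fit: [2,8,2] [7] [7] [8,1] → 4 bins.
4 items exceed 6 (half the capacity), and no two of those can share a bin, so at least 4 bins are needed.
So 4 is already optimal.

0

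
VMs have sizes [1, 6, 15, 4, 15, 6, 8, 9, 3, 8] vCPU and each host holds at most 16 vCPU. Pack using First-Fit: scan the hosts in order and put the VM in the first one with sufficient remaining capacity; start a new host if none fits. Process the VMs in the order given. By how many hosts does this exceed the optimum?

First-Fit: [1,6,4,3] [15] [15] [6,8] [9] [8] → 6 hosts.
Total size 75 vCPU; any packing needs at least ⌈75/16⌉ = 5 hosts.
An optimal packing achieves that bound: [15,1] [15] [9,6] [8,8] [6,4,3] → 5 hosts.
Excess: 6 − 5 = 1.

1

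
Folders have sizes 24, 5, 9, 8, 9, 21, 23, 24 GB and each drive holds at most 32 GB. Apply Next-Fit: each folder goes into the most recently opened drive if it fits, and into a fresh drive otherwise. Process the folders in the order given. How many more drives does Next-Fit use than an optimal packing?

Next-Fit: [24,5] [9,8,9] [21] [23] [24] → 5 drives.
Total size 123 GB; any packing needs at least ⌈123/32⌉ = 4 drives.
An optimal packing achieves that bound: [24,8] [24,5] [23,9] [21,9] → 4 drives.
Excess: 5 − 4 = 1.

1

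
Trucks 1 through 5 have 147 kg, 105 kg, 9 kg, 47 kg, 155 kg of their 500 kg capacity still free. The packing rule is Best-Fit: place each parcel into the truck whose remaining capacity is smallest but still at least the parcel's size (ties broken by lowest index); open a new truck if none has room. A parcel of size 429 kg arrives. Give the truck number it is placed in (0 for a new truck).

No truck has ≥ 429 kg free, so a new truck is opened.

0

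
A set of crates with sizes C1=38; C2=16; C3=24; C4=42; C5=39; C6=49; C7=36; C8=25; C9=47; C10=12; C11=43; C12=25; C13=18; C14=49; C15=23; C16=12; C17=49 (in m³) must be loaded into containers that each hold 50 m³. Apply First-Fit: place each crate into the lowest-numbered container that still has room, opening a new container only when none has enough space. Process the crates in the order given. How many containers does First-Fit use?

Put C1 (38 m³) in container 1; 12 m³ remain.
Put C2 (16 m³) in container 2; 34 m³ remain.
Put C3 (24 m³) in container 2; 10 m³ remain.
Put C4 (42 m³) in container 3; 8 m³ remain.
Put C5 (39 m³) in container 4; 11 m³ remain.
Put C6 (49 m³) in container 5; 1 m³ remain.
Put C7 (36 m³) in container 6; 14 m³ remain.
Put C8 (25 m³) in container 7; 25 m³ remain.
Put C9 (47 m³) in container 8; 3 m³ remain.
Put C10 (12 m³) in container 1; 0 m³ remain.
Put C11 (43 m³) in container 9; 7 m³ remain.
Put C12 (25 m³) in container 7; 0 m³ remain.
Put C13 (18 m³) in container 10; 32 m³ remain.
Put C14 (49 m³) in container 11; 1 m³ remain.
Put C15 (23 m³) in container 10; 9 m³ remain.
Put C16 (12 m³) in container 6; 2 m³ remain.
Put C17 (49 m³) in container 12; 1 m³ remain.

12 containers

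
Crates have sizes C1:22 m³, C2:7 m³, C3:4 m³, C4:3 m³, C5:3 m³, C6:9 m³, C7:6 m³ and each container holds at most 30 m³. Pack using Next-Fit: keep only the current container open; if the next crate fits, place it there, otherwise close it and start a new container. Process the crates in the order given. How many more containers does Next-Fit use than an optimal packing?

0

Next-Fit: [22,7] [4,3,3,9,6] → 2 containers.
Total size 54 m³; any packing needs at least ⌈54/30⌉ = 2 containers.
So 2 is already optimal.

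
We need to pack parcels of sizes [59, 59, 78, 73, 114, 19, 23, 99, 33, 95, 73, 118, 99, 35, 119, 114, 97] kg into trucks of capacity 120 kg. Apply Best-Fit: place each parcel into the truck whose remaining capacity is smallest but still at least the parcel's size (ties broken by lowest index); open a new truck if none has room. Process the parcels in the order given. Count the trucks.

59 kg → truck 1 (remaining 61 kg)
59 kg → truck 1 (remaining 2 kg)
78 kg → truck 2 (remaining 42 kg)
73 kg → truck 3 (remaining 47 kg)
114 kg → truck 4 (remaining 6 kg)
19 kg → truck 2 (remaining 23 kg)
23 kg → truck 2 (remaining 0 kg)
99 kg → truck 5 (remaining 21 kg)
33 kg → truck 3 (remaining 14 kg)
95 kg → truck 6 (remaining 25 kg)
73 kg → truck 7 (remaining 47 kg)
118 kg → truck 8 (remaining 2 kg)
99 kg → truck 9 (remaining 21 kg)
35 kg → truck 7 (remaining 12 kg)
119 kg → truck 10 (remaining 1 kg)
114 kg → truck 11 (remaining 6 kg)
97 kg → truck 12 (remaining 23 kg)

12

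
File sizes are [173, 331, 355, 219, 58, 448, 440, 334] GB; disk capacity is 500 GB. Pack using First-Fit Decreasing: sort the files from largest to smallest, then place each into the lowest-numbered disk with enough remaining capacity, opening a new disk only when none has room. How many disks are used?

6

Sorted descending: 448, 440, 355, 334, 331, 219, 173, 58.
448 GB → disk 1 (remaining 52 GB)
440 GB → disk 2 (remaining 60 GB)
355 GB → disk 3 (remaining 145 GB)
334 GB → disk 4 (remaining 166 GB)
331 GB → disk 5 (remaining 169 GB)
219 GB → disk 6 (remaining 281 GB)
173 GB → disk 6 (remaining 108 GB)
58 GB → disk 2 (remaining 2 GB)
Final disks: [448] [440,58] [355] [334] [331] [219,173].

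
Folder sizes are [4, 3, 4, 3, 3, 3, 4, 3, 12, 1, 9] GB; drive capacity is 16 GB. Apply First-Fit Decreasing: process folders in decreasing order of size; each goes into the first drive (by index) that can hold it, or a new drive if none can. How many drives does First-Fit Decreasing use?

4 drives

Sorted descending: 12, 9, 4, 4, 4, 3, 3, 3, 3, 3, 1.
Put 12 GB in drive 1; 4 GB remain.
Put 9 GB in drive 2; 7 GB remain.
Put 4 GB in drive 1; 0 GB remain.
Put 4 GB in drive 2; 3 GB remain.
Put 4 GB in drive 3; 12 GB remain.
Put 3 GB in drive 2; 0 GB remain.
Put 3 GB in drive 3; 9 GB remain.
Put 3 GB in drive 3; 6 GB remain.
Put 3 GB in drive 3; 3 GB remain.
Put 3 GB in drive 3; 0 GB remain.
Put 1 GB in drive 4; 15 GB remain.
Final drives: [12,4] [9,4,3] [4,3,3,3,3] [1].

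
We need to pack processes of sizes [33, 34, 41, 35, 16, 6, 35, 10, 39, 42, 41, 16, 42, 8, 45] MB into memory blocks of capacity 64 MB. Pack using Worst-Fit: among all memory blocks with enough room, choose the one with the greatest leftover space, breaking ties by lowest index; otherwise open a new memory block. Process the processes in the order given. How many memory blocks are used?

33 MB → memory block 1 (remaining 31 MB)
34 MB → memory block 2 (remaining 30 MB)
41 MB → memory block 3 (remaining 23 MB)
35 MB → memory block 4 (remaining 29 MB)
16 MB → memory block 1 (remaining 15 MB)
6 MB → memory block 2 (remaining 24 MB)
35 MB → memory block 5 (remaining 29 MB)
10 MB → memory block 4 (remaining 19 MB)
39 MB → memory block 6 (remaining 25 MB)
42 MB → memory block 7 (remaining 22 MB)
41 MB → memory block 8 (remaining 23 MB)
16 MB → memory block 5 (remaining 13 MB)
42 MB → memory block 9 (remaining 22 MB)
8 MB → memory block 6 (remaining 17 MB)
45 MB → memory block 10 (remaining 19 MB)
Final memory blocks: [33,16] [34,6] [41] [35,10] [35,16] [39,8] [42] [41] [42] [45].

10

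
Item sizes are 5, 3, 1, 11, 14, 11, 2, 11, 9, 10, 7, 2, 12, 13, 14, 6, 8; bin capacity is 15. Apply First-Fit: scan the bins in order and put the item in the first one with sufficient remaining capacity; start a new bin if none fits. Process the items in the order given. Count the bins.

5 → bin 1 (remaining 10)
3 → bin 1 (remaining 7)
1 → bin 1 (remaining 6)
11 → bin 2 (remaining 4)
14 → bin 3 (remaining 1)
11 → bin 4 (remaining 4)
2 → bin 1 (remaining 4)
11 → bin 5 (remaining 4)
9 → bin 6 (remaining 6)
10 → bin 7 (remaining 5)
7 → bin 8 (remaining 8)
2 → bin 1 (remaining 2)
12 → bin 9 (remaining 3)
13 → bin 10 (remaining 2)
14 → bin 11 (remaining 1)
6 → bin 6 (remaining 0)
8 → bin 8 (remaining 0)

11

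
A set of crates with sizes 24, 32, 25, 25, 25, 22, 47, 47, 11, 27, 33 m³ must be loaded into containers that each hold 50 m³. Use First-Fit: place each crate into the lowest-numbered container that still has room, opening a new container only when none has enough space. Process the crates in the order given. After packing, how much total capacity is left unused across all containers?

32

Put 24 m³ in container 1; 26 m³ remain.
Put 32 m³ in container 2; 18 m³ remain.
Put 25 m³ in container 1; 1 m³ remain.
Put 25 m³ in container 3; 25 m³ remain.
Put 25 m³ in container 3; 0 m³ remain.
Put 22 m³ in container 4; 28 m³ remain.
Put 47 m³ in container 5; 3 m³ remain.
Put 47 m³ in container 6; 3 m³ remain.
Put 11 m³ in container 2; 7 m³ remain.
Put 27 m³ in container 4; 1 m³ remain.
Put 33 m³ in container 7; 17 m³ remain.
7 containers × 50 m³ = 350 m³; used 318 m³; unused 32 m³.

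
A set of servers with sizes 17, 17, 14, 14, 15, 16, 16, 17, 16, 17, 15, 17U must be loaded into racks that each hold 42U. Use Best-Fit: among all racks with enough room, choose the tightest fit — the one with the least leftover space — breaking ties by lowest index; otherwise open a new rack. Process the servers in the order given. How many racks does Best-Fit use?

rack 1: place 17U, 25U left
rack 1: place 17U, 8U left
rack 2: place 14U, 28U left
rack 2: place 14U, 14U left
rack 3: place 15U, 27U left
rack 3: place 16U, 11U left
rack 4: place 16U, 26U left
rack 4: place 17U, 9U left
rack 5: place 16U, 26U left
rack 5: place 17U, 9U left
rack 6: place 15U, 27U left
rack 6: place 17U, 10U left
Final racks: [17,17] [14,14] [15,16] [16,17] [16,17] [15,17].

6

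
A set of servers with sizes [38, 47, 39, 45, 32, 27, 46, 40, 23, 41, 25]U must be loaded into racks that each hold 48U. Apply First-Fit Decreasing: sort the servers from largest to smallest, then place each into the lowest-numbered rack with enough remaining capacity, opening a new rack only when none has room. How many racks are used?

Sorted descending: 47, 46, 45, 41, 40, 39, 38, 32, 27, 25, 23.
Put 47U in rack 1; 1U remain.
Put 46U in rack 2; 2U remain.
Put 45U in rack 3; 3U remain.
Put 41U in rack 4; 7U remain.
Put 40U in rack 5; 8U remain.
Put 39U in rack 6; 9U remain.
Put 38U in rack 7; 10U remain.
Put 32U in rack 8; 16U remain.
Put 27U in rack 9; 21U remain.
Put 25U in rack 10; 23U remain.
Put 23U in rack 10; 0U remain.

10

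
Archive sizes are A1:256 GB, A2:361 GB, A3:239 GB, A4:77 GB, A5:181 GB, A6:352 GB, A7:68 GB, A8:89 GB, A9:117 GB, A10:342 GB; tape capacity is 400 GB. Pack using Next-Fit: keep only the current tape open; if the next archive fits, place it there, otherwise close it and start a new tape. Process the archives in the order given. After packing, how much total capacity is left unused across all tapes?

Put A1 (256 GB) in tape 1; 144 GB remain.
Put A2 (361 GB) in tape 2; 39 GB remain.
Put A3 (239 GB) in tape 3; 161 GB remain.
Put A4 (77 GB) in tape 3; 84 GB remain.
Put A5 (181 GB) in tape 4; 219 GB remain.
Put A6 (352 GB) in tape 5; 48 GB remain.
Put A7 (68 GB) in tape 6; 332 GB remain.
Put A8 (89 GB) in tape 6; 243 GB remain.
Put A9 (117 GB) in tape 6; 126 GB remain.
Put A10 (342 GB) in tape 7; 58 GB remain.
7 tapes × 400 GB = 2800 GB; used 2082 GB; unused 718 GB.

718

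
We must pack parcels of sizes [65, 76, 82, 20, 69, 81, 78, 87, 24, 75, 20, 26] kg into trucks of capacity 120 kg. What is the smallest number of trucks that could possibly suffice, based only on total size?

Total size = 65 + 76 + 82 + 20 + 69 + 81 + 78 + 87 + 24 + 75 + 20 + 26 = 703 kg.
⌈703 / 120⌉ = 6.

6 trucks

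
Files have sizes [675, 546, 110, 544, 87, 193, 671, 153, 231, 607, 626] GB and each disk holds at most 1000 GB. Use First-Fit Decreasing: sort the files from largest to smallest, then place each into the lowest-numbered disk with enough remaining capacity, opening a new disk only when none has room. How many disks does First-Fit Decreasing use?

Sorted descending: 675, 671, 626, 607, 546, 544, 231, 193, 153, 110, 87.
Put 675 GB in disk 1; 325 GB remain.
Put 671 GB in disk 2; 329 GB remain.
Put 626 GB in disk 3; 374 GB remain.
Put 607 GB in disk 4; 393 GB remain.
Put 546 GB in disk 5; 454 GB remain.
Put 544 GB in disk 6; 456 GB remain.
Put 231 GB in disk 1; 94 GB remain.
Put 193 GB in disk 2; 136 GB remain.
Put 153 GB in disk 3; 221 GB remain.
Put 110 GB in disk 2; 26 GB remain.
Put 87 GB in disk 1; 7 GB remain.

6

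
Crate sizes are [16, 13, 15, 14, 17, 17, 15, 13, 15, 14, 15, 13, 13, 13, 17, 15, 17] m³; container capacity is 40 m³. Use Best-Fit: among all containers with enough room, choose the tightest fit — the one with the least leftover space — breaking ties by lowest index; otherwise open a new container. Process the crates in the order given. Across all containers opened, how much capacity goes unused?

container 1: place 16 m³, 24 m³ left
container 1: place 13 m³, 11 m³ left
container 2: place 15 m³, 25 m³ left
container 2: place 14 m³, 11 m³ left
container 3: place 17 m³, 23 m³ left
container 3: place 17 m³, 6 m³ left
container 4: place 15 m³, 25 m³ left
container 4: place 13 m³, 12 m³ left
container 5: place 15 m³, 25 m³ left
container 5: place 14 m³, 11 m³ left
container 6: place 15 m³, 25 m³ left
container 6: place 13 m³, 12 m³ left
container 7: place 13 m³, 27 m³ left
container 7: place 13 m³, 14 m³ left
container 8: place 17 m³, 23 m³ left
container 8: place 15 m³, 8 m³ left
container 9: place 17 m³, 23 m³ left
9 containers × 40 m³ = 360 m³; used 252 m³; unused 108 m³.

108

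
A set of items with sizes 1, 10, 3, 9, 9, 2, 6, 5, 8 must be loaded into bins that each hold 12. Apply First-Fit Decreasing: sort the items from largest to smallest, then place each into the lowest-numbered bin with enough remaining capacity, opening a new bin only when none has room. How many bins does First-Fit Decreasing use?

5 bins

Sorted descending: 10, 9, 9, 8, 6, 5, 3, 2, 1.
bin 1: place 10, 2 left
bin 2: place 9, 3 left
bin 3: place 9, 3 left
bin 4: place 8, 4 left
bin 5: place 6, 6 left
bin 5: place 5, 1 left
bin 2: place 3, 0 left
bin 1: place 2, 0 left
bin 3: place 1, 2 left
Final bins: [10,2] [9,3] [9,1] [8] [6,5].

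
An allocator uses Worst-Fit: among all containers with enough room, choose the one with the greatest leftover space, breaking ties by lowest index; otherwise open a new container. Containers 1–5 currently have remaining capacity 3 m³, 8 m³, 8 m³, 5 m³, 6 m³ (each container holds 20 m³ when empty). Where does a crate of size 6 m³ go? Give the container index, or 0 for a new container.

2

Containers with room: container 2 (8 m³), container 3 (8 m³), container 5 (6 m³).
Most room is container 2 with 8 m³ free.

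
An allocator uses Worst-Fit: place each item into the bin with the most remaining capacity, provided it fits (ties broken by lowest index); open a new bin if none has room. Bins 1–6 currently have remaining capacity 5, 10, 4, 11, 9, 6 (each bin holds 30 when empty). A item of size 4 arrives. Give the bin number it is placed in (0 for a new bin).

4

Bins with room: bin 1 (5), bin 2 (10), bin 3 (4), bin 4 (11), bin 5 (9), bin 6 (6).
Most room is bin 4 with 11 free.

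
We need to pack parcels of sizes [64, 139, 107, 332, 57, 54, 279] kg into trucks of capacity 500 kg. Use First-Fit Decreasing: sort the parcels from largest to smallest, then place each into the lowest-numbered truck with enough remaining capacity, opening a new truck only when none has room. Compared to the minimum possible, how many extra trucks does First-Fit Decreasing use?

0

First-Fit Decreasing: [332,139] [279,107,64] [57,54] → 3 trucks.
Total size 1032 kg; any packing needs at least ⌈1032/500⌉ = 3 trucks.
So 3 is already optimal.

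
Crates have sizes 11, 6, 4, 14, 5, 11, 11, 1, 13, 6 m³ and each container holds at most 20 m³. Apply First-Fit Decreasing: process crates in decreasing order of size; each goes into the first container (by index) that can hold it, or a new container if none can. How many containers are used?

Sorted descending: 14, 13, 11, 11, 11, 6, 6, 5, 4, 1.
container 1: place 14 m³, 6 m³ left
container 2: place 13 m³, 7 m³ left
container 3: place 11 m³, 9 m³ left
container 4: place 11 m³, 9 m³ left
container 5: place 11 m³, 9 m³ left
container 1: place 6 m³, 0 m³ left
container 2: place 6 m³, 1 m³ left
container 3: place 5 m³, 4 m³ left
container 3: place 4 m³, 0 m³ left
container 2: place 1 m³, 0 m³ left
Final containers: [14,6] [13,6,1] [11,5,4] [11] [11].

5 containers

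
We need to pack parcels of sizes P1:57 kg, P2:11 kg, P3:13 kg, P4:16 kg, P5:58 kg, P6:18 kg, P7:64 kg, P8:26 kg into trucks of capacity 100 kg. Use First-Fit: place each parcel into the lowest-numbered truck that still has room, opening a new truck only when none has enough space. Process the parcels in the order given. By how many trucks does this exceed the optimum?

First-Fit: [57,11,13,16] [58,18] [64,26] → 3 trucks.
Total size 263 kg; any packing needs at least ⌈263/100⌉ = 3 trucks.
So 3 is already optimal.

0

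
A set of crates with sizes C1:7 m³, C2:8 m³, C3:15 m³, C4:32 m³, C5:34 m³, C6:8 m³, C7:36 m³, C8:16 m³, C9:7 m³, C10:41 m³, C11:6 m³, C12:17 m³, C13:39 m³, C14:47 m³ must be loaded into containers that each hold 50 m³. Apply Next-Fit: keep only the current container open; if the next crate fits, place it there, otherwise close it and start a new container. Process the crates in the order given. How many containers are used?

C1 (7 m³) → container 1 (remaining 43 m³)
C2 (8 m³) → container 1 (remaining 35 m³)
C3 (15 m³) → container 1 (remaining 20 m³)
C4 (32 m³) → container 2 (remaining 18 m³)
C5 (34 m³) → container 3 (remaining 16 m³)
C6 (8 m³) → container 3 (remaining 8 m³)
C7 (36 m³) → container 4 (remaining 14 m³)
C8 (16 m³) → container 5 (remaining 34 m³)
C9 (7 m³) → container 5 (remaining 27 m³)
C10 (41 m³) → container 6 (remaining 9 m³)
C11 (6 m³) → container 6 (remaining 3 m³)
C12 (17 m³) → container 7 (remaining 33 m³)
C13 (39 m³) → container 8 (remaining 11 m³)
C14 (47 m³) → container 9 (remaining 3 m³)
Final containers: [7,8,15] [32] [34,8] [36] [16,7] [41,6] [17] [39] [47].

9 containers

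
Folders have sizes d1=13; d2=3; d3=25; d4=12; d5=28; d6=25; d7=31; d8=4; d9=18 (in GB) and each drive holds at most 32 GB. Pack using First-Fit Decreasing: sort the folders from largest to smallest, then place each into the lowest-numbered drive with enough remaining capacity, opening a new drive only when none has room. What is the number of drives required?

Sorted descending: 31, 28, 25, 25, 18, 13, 12, 4, 3.
31 GB → drive 1 (remaining 1 GB)
28 GB → drive 2 (remaining 4 GB)
25 GB → drive 3 (remaining 7 GB)
25 GB → drive 4 (remaining 7 GB)
18 GB → drive 5 (remaining 14 GB)
13 GB → drive 5 (remaining 1 GB)
12 GB → drive 6 (remaining 20 GB)
4 GB → drive 2 (remaining 0 GB)
3 GB → drive 3 (remaining 4 GB)

6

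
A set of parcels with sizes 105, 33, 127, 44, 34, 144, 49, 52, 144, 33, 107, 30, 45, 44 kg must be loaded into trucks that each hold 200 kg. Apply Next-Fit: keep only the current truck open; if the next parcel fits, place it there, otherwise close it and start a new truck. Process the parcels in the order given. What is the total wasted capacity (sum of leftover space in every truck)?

409

Put 105 kg in truck 1; 95 kg remain.
Put 33 kg in truck 1; 62 kg remain.
Put 127 kg in truck 2; 73 kg remain.
Put 44 kg in truck 2; 29 kg remain.
Put 34 kg in truck 3; 166 kg remain.
Put 144 kg in truck 3; 22 kg remain.
Put 49 kg in truck 4; 151 kg remain.
Put 52 kg in truck 4; 99 kg remain.
Put 144 kg in truck 5; 56 kg remain.
Put 33 kg in truck 5; 23 kg remain.
Put 107 kg in truck 6; 93 kg remain.
Put 30 kg in truck 6; 63 kg remain.
Put 45 kg in truck 6; 18 kg remain.
Put 44 kg in truck 7; 156 kg remain.
7 trucks × 200 kg = 1400 kg; used 991 kg; unused 409 kg.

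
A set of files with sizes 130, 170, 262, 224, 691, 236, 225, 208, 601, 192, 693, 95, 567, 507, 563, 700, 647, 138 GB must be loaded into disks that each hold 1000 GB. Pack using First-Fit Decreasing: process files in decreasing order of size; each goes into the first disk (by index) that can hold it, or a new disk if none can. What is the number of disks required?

Sorted descending: 700, 693, 691, 647, 601, 567, 563, 507, 262, 236, 225, 224, 208, 192, 170, 138, 130, 95.
Put 700 GB in disk 1; 300 GB remain.
Put 693 GB in disk 2; 307 GB remain.
Put 691 GB in disk 3; 309 GB remain.
Put 647 GB in disk 4; 353 GB remain.
Put 601 GB in disk 5; 399 GB remain.
Put 567 GB in disk 6; 433 GB remain.
Put 563 GB in disk 7; 437 GB remain.
Put 507 GB in disk 8; 493 GB remain.
Put 262 GB in disk 1; 38 GB remain.
Put 236 GB in disk 2; 71 GB remain.
Put 225 GB in disk 3; 84 GB remain.
Put 224 GB in disk 4; 129 GB remain.
Put 208 GB in disk 5; 191 GB remain.
Put 192 GB in disk 6; 241 GB remain.
Put 170 GB in disk 5; 21 GB remain.
Put 138 GB in disk 6; 103 GB remain.
Put 130 GB in disk 7; 307 GB remain.
Put 95 GB in disk 4; 34 GB remain.

8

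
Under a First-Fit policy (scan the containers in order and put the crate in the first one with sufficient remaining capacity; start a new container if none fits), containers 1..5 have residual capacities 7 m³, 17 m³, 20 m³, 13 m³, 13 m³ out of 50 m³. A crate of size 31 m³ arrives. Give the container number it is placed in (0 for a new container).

No container has ≥ 31 m³ free, so a new container is opened.

0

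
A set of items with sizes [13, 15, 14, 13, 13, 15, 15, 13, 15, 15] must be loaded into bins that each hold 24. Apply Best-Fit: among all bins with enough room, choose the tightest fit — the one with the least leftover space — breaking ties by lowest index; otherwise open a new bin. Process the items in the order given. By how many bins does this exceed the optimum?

0

Best-Fit: [13] [15] [14] [13] [13] [15] [15] [13] [15] [15] → 10 bins.
10 items exceed 12 (half the capacity), and no two of those can share a bin, so at least 10 bins are needed.
So 10 is already optimal.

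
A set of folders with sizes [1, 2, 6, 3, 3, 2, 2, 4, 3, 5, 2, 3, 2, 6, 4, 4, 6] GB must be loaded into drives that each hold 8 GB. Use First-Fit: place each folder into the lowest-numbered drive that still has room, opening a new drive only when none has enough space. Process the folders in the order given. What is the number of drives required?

Put 1 GB in drive 1; 7 GB remain.
Put 2 GB in drive 1; 5 GB remain.
Put 6 GB in drive 2; 2 GB remain.
Put 3 GB in drive 1; 2 GB remain.
Put 3 GB in drive 3; 5 GB remain.
Put 2 GB in drive 1; 0 GB remain.
Put 2 GB in drive 2; 0 GB remain.
Put 4 GB in drive 3; 1 GB remain.
Put 3 GB in drive 4; 5 GB remain.
Put 5 GB in drive 4; 0 GB remain.
Put 2 GB in drive 5; 6 GB remain.
Put 3 GB in drive 5; 3 GB remain.
Put 2 GB in drive 5; 1 GB remain.
Put 6 GB in drive 6; 2 GB remain.
Put 4 GB in drive 7; 4 GB remain.
Put 4 GB in drive 7; 0 GB remain.
Put 6 GB in drive 8; 2 GB remain.
Final drives: [1,2,3,2] [6,2] [3,4] [3,5] [2,3,2] [6] [4,4] [6].

8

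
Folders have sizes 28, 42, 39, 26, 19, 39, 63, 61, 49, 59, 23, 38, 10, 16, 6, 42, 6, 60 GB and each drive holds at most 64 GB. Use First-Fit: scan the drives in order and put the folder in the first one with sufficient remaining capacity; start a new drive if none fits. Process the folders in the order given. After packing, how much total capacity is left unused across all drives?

78

Put 28 GB in drive 1; 36 GB remain.
Put 42 GB in drive 2; 22 GB remain.
Put 39 GB in drive 3; 25 GB remain.
Put 26 GB in drive 1; 10 GB remain.
Put 19 GB in drive 2; 3 GB remain.
Put 39 GB in drive 4; 25 GB remain.
Put 63 GB in drive 5; 1 GB remain.
Put 61 GB in drive 6; 3 GB remain.
Put 49 GB in drive 7; 15 GB remain.
Put 59 GB in drive 8; 5 GB remain.
Put 23 GB in drive 3; 2 GB remain.
Put 38 GB in drive 9; 26 GB remain.
Put 10 GB in drive 1; 0 GB remain.
Put 16 GB in drive 4; 9 GB remain.
Put 6 GB in drive 4; 3 GB remain.
Put 42 GB in drive 10; 22 GB remain.
Put 6 GB in drive 7; 9 GB remain.
Put 60 GB in drive 11; 4 GB remain.
11 drives × 64 GB = 704 GB; used 626 GB; unused 78 GB.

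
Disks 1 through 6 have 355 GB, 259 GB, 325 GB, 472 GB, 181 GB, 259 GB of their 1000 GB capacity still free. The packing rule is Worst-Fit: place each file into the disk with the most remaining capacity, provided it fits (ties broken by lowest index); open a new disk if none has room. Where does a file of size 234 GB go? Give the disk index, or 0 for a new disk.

Disks with room: disk 1 (355 GB), disk 2 (259 GB), disk 3 (325 GB), disk 4 (472 GB), disk 6 (259 GB).
Most room is disk 4 with 472 GB free.

4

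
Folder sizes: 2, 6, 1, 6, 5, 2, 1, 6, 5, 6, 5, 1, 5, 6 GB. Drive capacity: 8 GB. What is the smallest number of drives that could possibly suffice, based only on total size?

Total size = 2 + 6 + 1 + 6 + 5 + 2 + 1 + 6 + 5 + 6 + 5 + 1 + 5 + 6 = 57 GB.
⌈57 / 8⌉ = 8.

8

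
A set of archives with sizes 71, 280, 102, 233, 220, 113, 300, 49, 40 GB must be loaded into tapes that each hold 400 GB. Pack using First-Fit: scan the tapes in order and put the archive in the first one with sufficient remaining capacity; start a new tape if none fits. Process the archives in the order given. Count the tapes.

4

Put 71 GB in tape 1; 329 GB remain.
Put 280 GB in tape 1; 49 GB remain.
Put 102 GB in tape 2; 298 GB remain.
Put 233 GB in tape 2; 65 GB remain.
Put 220 GB in tape 3; 180 GB remain.
Put 113 GB in tape 3; 67 GB remain.
Put 300 GB in tape 4; 100 GB remain.
Put 49 GB in tape 1; 0 GB remain.
Put 40 GB in tape 2; 25 GB remain.
Final tapes: [71,280,49] [102,233,40] [220,113] [300].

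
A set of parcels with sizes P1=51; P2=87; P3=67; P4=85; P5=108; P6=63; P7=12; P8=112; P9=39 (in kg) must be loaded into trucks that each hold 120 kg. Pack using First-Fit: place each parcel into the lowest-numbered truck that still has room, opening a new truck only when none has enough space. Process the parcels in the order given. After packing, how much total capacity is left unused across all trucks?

96

truck 1: place P1 (51 kg), 69 kg left
truck 2: place P2 (87 kg), 33 kg left
truck 1: place P3 (67 kg), 2 kg left
truck 3: place P4 (85 kg), 35 kg left
truck 4: place P5 (108 kg), 12 kg left
truck 5: place P6 (63 kg), 57 kg left
truck 2: place P7 (12 kg), 21 kg left
truck 6: place P8 (112 kg), 8 kg left
truck 5: place P9 (39 kg), 18 kg left
6 trucks × 120 kg = 720 kg; used 624 kg; unused 96 kg.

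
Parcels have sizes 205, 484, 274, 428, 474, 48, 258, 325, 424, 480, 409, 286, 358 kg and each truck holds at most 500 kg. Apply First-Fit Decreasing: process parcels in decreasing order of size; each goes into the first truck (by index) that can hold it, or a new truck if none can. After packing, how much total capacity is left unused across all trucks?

Sorted descending: 484, 480, 474, 428, 424, 409, 358, 325, 286, 274, 258, 205, 48.
484 kg → truck 1 (remaining 16 kg)
480 kg → truck 2 (remaining 20 kg)
474 kg → truck 3 (remaining 26 kg)
428 kg → truck 4 (remaining 72 kg)
424 kg → truck 5 (remaining 76 kg)
409 kg → truck 6 (remaining 91 kg)
358 kg → truck 7 (remaining 142 kg)
325 kg → truck 8 (remaining 175 kg)
286 kg → truck 9 (remaining 214 kg)
274 kg → truck 10 (remaining 226 kg)
258 kg → truck 11 (remaining 242 kg)
205 kg → truck 9 (remaining 9 kg)
48 kg → truck 4 (remaining 24 kg)
11 trucks × 500 kg = 5500 kg; used 4453 kg; unused 1047 kg.

1047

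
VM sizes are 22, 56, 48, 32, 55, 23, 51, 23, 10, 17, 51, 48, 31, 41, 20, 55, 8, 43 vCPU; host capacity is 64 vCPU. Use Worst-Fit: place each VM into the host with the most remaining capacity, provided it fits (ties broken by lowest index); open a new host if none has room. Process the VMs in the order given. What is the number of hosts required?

12

host 1: place 22 vCPU, 42 vCPU left
host 2: place 56 vCPU, 8 vCPU left
host 3: place 48 vCPU, 16 vCPU left
host 1: place 32 vCPU, 10 vCPU left
host 4: place 55 vCPU, 9 vCPU left
host 5: place 23 vCPU, 41 vCPU left
host 6: place 51 vCPU, 13 vCPU left
host 5: place 23 vCPU, 18 vCPU left
host 5: place 10 vCPU, 8 vCPU left
host 7: place 17 vCPU, 47 vCPU left
host 8: place 51 vCPU, 13 vCPU left
host 9: place 48 vCPU, 16 vCPU left
host 7: place 31 vCPU, 16 vCPU left
host 10: place 41 vCPU, 23 vCPU left
host 10: place 20 vCPU, 3 vCPU left
host 11: place 55 vCPU, 9 vCPU left
host 3: place 8 vCPU, 8 vCPU left
host 12: place 43 vCPU, 21 vCPU left
Final hosts: [22,32] [56] [48,8] [55] [23,23,10] [51] [17,31] [51] [48] [41,20] [55] [43].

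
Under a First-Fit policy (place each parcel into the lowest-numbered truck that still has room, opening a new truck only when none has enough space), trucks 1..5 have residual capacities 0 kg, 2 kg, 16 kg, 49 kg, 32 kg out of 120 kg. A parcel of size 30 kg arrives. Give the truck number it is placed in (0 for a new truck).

Trucks with room: truck 4 (49 kg), truck 5 (32 kg).
The first with room is truck 4.

4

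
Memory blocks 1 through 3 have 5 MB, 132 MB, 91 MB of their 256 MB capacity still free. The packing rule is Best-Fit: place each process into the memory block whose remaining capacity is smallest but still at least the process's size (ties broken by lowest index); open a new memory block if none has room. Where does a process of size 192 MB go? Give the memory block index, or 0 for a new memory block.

No memory block has ≥ 192 MB free, so a new memory block is opened.

0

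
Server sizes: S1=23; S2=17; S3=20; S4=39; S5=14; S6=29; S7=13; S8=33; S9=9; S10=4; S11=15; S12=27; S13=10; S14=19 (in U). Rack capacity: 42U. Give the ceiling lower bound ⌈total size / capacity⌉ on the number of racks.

7 racks

Total size = 23 + 17 + 20 + 39 + 14 + 29 + 13 + 33 + 9 + 4 + 15 + 27 + 10 + 19 = 272U.
⌈272 / 42⌉ = 7.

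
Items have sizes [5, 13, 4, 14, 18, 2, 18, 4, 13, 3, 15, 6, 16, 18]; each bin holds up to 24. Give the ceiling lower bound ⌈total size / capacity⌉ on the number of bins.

Total size = 5 + 13 + 4 + 14 + 18 + 2 + 18 + 4 + 13 + 3 + 15 + 6 + 16 + 18 = 149.
⌈149 / 24⌉ = 7.

7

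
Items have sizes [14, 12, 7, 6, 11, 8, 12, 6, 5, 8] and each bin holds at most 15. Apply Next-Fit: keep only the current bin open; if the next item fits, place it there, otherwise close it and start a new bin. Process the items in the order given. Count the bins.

8

14 → bin 1 (remaining 1)
12 → bin 2 (remaining 3)
7 → bin 3 (remaining 8)
6 → bin 3 (remaining 2)
11 → bin 4 (remaining 4)
8 → bin 5 (remaining 7)
12 → bin 6 (remaining 3)
6 → bin 7 (remaining 9)
5 → bin 7 (remaining 4)
8 → bin 8 (remaining 7)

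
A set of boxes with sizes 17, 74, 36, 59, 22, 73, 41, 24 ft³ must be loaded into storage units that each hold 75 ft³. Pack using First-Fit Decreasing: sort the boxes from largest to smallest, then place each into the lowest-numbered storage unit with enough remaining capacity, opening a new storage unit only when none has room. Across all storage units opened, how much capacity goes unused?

Sorted descending: 74, 73, 59, 41, 36, 24, 22, 17.
Put 74 ft³ in storage unit 1; 1 ft³ remain.
Put 73 ft³ in storage unit 2; 2 ft³ remain.
Put 59 ft³ in storage unit 3; 16 ft³ remain.
Put 41 ft³ in storage unit 4; 34 ft³ remain.
Put 36 ft³ in storage unit 5; 39 ft³ remain.
Put 24 ft³ in storage unit 4; 10 ft³ remain.
Put 22 ft³ in storage unit 5; 17 ft³ remain.
Put 17 ft³ in storage unit 5; 0 ft³ remain.
5 storage units × 75 ft³ = 375 ft³; used 346 ft³; unused 29 ft³.

29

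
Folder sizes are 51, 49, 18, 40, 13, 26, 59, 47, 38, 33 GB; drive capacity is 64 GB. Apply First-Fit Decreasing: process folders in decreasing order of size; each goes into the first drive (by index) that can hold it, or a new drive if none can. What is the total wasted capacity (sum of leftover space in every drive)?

74

Sorted descending: 59, 51, 49, 47, 40, 38, 33, 26, 18, 13.
drive 1: place 59 GB, 5 GB left
drive 2: place 51 GB, 13 GB left
drive 3: place 49 GB, 15 GB left
drive 4: place 47 GB, 17 GB left
drive 5: place 40 GB, 24 GB left
drive 6: place 38 GB, 26 GB left
drive 7: place 33 GB, 31 GB left
drive 6: place 26 GB, 0 GB left
drive 5: place 18 GB, 6 GB left
drive 2: place 13 GB, 0 GB left
7 drives × 64 GB = 448 GB; used 374 GB; unused 74 GB.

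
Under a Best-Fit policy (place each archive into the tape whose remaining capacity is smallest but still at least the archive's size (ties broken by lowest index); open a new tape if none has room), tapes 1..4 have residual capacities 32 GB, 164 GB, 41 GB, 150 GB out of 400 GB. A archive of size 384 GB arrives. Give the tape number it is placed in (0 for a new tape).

No tape has ≥ 384 GB free, so a new tape is opened.

0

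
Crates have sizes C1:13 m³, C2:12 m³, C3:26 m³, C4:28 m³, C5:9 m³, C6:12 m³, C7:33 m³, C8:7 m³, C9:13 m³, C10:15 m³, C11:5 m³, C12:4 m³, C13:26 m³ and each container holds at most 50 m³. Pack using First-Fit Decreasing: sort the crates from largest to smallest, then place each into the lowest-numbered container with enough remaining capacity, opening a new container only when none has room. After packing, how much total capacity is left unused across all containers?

Sorted descending: 33, 28, 26, 26, 15, 13, 13, 12, 12, 9, 7, 5, 4.
container 1: place 33 m³, 17 m³ left
container 2: place 28 m³, 22 m³ left
container 3: place 26 m³, 24 m³ left
container 4: place 26 m³, 24 m³ left
container 1: place 15 m³, 2 m³ left
container 2: place 13 m³, 9 m³ left
container 3: place 13 m³, 11 m³ left
container 4: place 12 m³, 12 m³ left
container 4: place 12 m³, 0 m³ left
container 2: place 9 m³, 0 m³ left
container 3: place 7 m³, 4 m³ left
container 5: place 5 m³, 45 m³ left
container 3: place 4 m³, 0 m³ left
5 containers × 50 m³ = 250 m³; used 203 m³; unused 47 m³.

47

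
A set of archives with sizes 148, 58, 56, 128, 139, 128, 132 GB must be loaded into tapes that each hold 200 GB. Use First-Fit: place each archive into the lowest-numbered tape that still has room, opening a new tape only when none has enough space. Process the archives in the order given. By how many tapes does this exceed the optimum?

1

First-Fit: [148] [58,56] [128] [139] [128] [132] → 6 tapes.
5 archives exceed 100 GB (half the capacity), and no two of those can share a tape, so at least 5 tapes are needed.
An optimal packing achieves that bound: [148] [139,58] [132,56] [128] [128] → 5 tapes.
Excess: 6 − 5 = 1.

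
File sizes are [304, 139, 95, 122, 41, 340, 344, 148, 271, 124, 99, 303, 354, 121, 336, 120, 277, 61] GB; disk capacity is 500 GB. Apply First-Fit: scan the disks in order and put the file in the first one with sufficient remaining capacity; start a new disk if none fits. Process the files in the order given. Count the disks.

disk 1: place 304 GB, 196 GB left
disk 1: place 139 GB, 57 GB left
disk 2: place 95 GB, 405 GB left
disk 2: place 122 GB, 283 GB left
disk 1: place 41 GB, 16 GB left
disk 3: place 340 GB, 160 GB left
disk 4: place 344 GB, 156 GB left
disk 2: place 148 GB, 135 GB left
disk 5: place 271 GB, 229 GB left
disk 2: place 124 GB, 11 GB left
disk 3: place 99 GB, 61 GB left
disk 6: place 303 GB, 197 GB left
disk 7: place 354 GB, 146 GB left
disk 4: place 121 GB, 35 GB left
disk 8: place 336 GB, 164 GB left
disk 5: place 120 GB, 109 GB left
disk 9: place 277 GB, 223 GB left
disk 3: place 61 GB, 0 GB left

9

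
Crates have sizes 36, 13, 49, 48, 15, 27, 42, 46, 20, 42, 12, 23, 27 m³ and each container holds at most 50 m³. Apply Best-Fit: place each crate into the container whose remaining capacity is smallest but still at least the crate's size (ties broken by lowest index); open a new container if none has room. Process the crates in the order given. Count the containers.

9 containers

36 m³ → container 1 (remaining 14 m³)
13 m³ → container 1 (remaining 1 m³)
49 m³ → container 2 (remaining 1 m³)
48 m³ → container 3 (remaining 2 m³)
15 m³ → container 4 (remaining 35 m³)
27 m³ → container 4 (remaining 8 m³)
42 m³ → container 5 (remaining 8 m³)
46 m³ → container 6 (remaining 4 m³)
20 m³ → container 7 (remaining 30 m³)
42 m³ → container 8 (remaining 8 m³)
12 m³ → container 7 (remaining 18 m³)
23 m³ → container 9 (remaining 27 m³)
27 m³ → container 9 (remaining 0 m³)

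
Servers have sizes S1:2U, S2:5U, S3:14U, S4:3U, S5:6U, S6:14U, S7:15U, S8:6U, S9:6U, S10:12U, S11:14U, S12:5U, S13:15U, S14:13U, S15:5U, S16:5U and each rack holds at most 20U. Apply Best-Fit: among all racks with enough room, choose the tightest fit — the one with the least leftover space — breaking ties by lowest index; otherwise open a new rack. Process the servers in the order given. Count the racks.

rack 1: place S1 (2U), 18U left
rack 1: place S2 (5U), 13U left
rack 2: place S3 (14U), 6U left
rack 2: place S4 (3U), 3U left
rack 1: place S5 (6U), 7U left
rack 3: place S6 (14U), 6U left
rack 4: place S7 (15U), 5U left
rack 3: place S8 (6U), 0U left
rack 1: place S9 (6U), 1U left
rack 5: place S10 (12U), 8U left
rack 6: place S11 (14U), 6U left
rack 4: place S12 (5U), 0U left
rack 7: place S13 (15U), 5U left
rack 8: place S14 (13U), 7U left
rack 7: place S15 (5U), 0U left
rack 6: place S16 (5U), 1U left

8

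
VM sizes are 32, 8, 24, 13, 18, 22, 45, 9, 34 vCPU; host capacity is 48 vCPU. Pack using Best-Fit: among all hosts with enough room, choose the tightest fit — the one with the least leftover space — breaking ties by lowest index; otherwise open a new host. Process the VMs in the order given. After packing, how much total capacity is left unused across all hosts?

35

Put 32 vCPU in host 1; 16 vCPU remain.
Put 8 vCPU in host 1; 8 vCPU remain.
Put 24 vCPU in host 2; 24 vCPU remain.
Put 13 vCPU in host 2; 11 vCPU remain.
Put 18 vCPU in host 3; 30 vCPU remain.
Put 22 vCPU in host 3; 8 vCPU remain.
Put 45 vCPU in host 4; 3 vCPU remain.
Put 9 vCPU in host 2; 2 vCPU remain.
Put 34 vCPU in host 5; 14 vCPU remain.
5 hosts × 48 vCPU = 240 vCPU; used 205 vCPU; unused 35 vCPU.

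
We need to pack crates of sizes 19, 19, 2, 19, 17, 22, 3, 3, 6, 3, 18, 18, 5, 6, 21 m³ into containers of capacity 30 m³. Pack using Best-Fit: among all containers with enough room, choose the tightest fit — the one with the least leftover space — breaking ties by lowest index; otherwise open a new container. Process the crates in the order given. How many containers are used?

8 containers

19 m³ → container 1 (remaining 11 m³)
19 m³ → container 2 (remaining 11 m³)
2 m³ → container 1 (remaining 9 m³)
19 m³ → container 3 (remaining 11 m³)
17 m³ → container 4 (remaining 13 m³)
22 m³ → container 5 (remaining 8 m³)
3 m³ → container 5 (remaining 5 m³)
3 m³ → container 5 (remaining 2 m³)
6 m³ → container 1 (remaining 3 m³)
3 m³ → container 1 (remaining 0 m³)
18 m³ → container 6 (remaining 12 m³)
18 m³ → container 7 (remaining 12 m³)
5 m³ → container 2 (remaining 6 m³)
6 m³ → container 2 (remaining 0 m³)
21 m³ → container 8 (remaining 9 m³)
Final containers: [19,2,6,3] [19,5,6] [19] [17] [22,3,3] [18] [18] [21].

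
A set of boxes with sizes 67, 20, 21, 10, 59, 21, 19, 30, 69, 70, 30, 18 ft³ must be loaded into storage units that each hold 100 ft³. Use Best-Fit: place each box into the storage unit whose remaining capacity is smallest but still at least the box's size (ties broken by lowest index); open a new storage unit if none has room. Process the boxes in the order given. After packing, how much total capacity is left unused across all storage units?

storage unit 1: place 67 ft³, 33 ft³ left
storage unit 1: place 20 ft³, 13 ft³ left
storage unit 2: place 21 ft³, 79 ft³ left
storage unit 1: place 10 ft³, 3 ft³ left
storage unit 2: place 59 ft³, 20 ft³ left
storage unit 3: place 21 ft³, 79 ft³ left
storage unit 2: place 19 ft³, 1 ft³ left
storage unit 3: place 30 ft³, 49 ft³ left
storage unit 4: place 69 ft³, 31 ft³ left
storage unit 5: place 70 ft³, 30 ft³ left
storage unit 5: place 30 ft³, 0 ft³ left
storage unit 4: place 18 ft³, 13 ft³ left
5 storage units × 100 ft³ = 500 ft³; used 434 ft³; unused 66 ft³.

66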